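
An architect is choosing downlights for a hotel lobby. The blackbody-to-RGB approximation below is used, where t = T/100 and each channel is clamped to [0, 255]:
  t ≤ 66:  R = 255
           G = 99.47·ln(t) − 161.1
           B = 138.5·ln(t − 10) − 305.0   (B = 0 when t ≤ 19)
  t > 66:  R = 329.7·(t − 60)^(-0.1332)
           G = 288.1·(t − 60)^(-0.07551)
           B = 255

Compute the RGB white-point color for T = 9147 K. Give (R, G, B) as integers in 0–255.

(208, 222, 255)

t = 9147/100 = 91.47; the t > 66 branch applies.
R = 329.7·(91.47 − 60)^(-0.1332) = 329.7·31.47^(-0.1332) = 329.7·0.63166 = 208.257.
G = 288.1·(91.47 − 60)^(-0.07551) = 288.1·31.47^(-0.07551) = 288.1·0.77072 = 222.043.
B = 255 by definition for t > 66.
Rounded: (208, 222, 255).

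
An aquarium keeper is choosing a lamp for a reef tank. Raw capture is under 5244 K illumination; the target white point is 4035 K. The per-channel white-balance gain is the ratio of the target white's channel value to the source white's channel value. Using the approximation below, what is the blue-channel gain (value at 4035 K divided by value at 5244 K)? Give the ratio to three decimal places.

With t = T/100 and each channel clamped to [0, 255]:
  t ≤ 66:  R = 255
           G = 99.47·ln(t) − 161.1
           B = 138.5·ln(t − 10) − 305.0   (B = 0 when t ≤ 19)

At 5244 K (t = 52.44):
  B = 138.5·ln(52.44 − 10) − 305.0 = 138.5·ln 42.44 − 305.0 = 138.5·3.7481 − 305.0 = 214.111.
At 4035 K (t = 40.35):
  B = 138.5·ln(40.35 − 10) − 305.0 = 138.5·ln 30.35 − 305.0 = 138.5·3.4128 − 305.0 = 167.672.
Gain = 167.672 / 214.111 = 0.7831 → 0.783.

0.783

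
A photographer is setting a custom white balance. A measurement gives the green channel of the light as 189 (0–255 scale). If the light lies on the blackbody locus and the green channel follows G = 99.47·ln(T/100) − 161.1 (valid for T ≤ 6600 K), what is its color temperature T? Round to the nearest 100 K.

3400 K

ln t = (189 + 161.1) / 99.47 = 3.5197.
t = e^3.5197 = 33.773.
T = 100·t = 3377 K → 3400 K to the nearest 100 K.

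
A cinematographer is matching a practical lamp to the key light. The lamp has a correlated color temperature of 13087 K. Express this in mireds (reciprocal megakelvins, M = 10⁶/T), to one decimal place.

76.4 mireds

M = 10⁶ / 13087 = 76.412 → 76.4 mireds.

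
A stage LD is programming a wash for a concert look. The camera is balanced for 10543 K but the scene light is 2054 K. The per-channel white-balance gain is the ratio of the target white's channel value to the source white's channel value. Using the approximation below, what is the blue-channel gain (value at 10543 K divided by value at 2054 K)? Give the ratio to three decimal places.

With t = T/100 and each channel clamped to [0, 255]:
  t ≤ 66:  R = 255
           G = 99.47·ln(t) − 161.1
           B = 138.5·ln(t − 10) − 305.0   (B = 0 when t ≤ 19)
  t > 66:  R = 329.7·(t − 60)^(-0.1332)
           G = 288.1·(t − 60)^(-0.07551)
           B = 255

12.033

At 2054 K (t = 20.54):
  B = 138.5·ln(20.54 − 10) − 305.0 = 138.5·ln 10.54 − 305.0 = 138.5·2.3552 − 305.0 = 21.192.
At 10543 K (t = 105.43):
  B = 255 by definition for t > 66.
Gain = 255.000 / 21.192 = 12.0328 → 12.033.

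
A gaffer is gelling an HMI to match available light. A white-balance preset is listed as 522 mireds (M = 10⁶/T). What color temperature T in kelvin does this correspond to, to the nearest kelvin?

1916 K

T = 10⁶ / 522 = 1915.71 K → 1916 K.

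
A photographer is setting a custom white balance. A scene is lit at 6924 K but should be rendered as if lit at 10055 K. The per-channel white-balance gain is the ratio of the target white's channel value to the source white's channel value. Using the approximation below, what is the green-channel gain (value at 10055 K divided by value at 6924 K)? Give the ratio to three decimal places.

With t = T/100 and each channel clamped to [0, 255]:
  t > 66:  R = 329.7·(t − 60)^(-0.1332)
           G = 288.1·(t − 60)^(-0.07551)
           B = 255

At 6924 K (t = 69.24):
  G = 288.1·(69.24 − 60)^(-0.07551) = 288.1·9.24^(-0.07551) = 288.1·0.84544 = 243.571.
At 10055 K (t = 100.55):
  G = 288.1·(100.55 − 60)^(-0.07551) = 288.1·40.55^(-0.07551) = 288.1·0.75610 = 217.833.
Gain = 217.833 / 243.571 = 0.8943 → 0.894.

0.894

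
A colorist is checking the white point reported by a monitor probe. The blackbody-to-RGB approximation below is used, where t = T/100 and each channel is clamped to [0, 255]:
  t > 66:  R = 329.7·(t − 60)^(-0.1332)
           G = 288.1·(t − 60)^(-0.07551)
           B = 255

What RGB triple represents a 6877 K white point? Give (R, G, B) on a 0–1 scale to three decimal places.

(0.968, 0.959, 1.000)

t = 6877/100 = 68.77; the t > 66 branch applies.
R = 329.7·(68.77 − 60)^(-0.1332) = 329.7·8.77^(-0.1332) = 329.7·0.74885 = 246.894.
G = 288.1·(68.77 − 60)^(-0.07551) = 288.1·8.77^(-0.07551) = 288.1·0.84878 = 244.533.
B = 255 by definition for t > 66.
Dividing each by 255: (0.9682, 0.9590, 1.0000) → (0.968, 0.959, 1.000).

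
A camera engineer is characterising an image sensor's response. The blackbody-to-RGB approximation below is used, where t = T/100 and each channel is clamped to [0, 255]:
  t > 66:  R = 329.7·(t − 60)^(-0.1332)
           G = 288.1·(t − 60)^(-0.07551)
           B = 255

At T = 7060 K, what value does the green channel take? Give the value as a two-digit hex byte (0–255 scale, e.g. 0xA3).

t = 7060/100 = 70.6; the t > 66 branch applies.
G = 288.1·(70.6 − 60)^(-0.07551) = 288.1·10.6^(-0.07551) = 288.1·0.83672 = 241.058.
Rounded: 241; in hex, 0xF1.

0xF1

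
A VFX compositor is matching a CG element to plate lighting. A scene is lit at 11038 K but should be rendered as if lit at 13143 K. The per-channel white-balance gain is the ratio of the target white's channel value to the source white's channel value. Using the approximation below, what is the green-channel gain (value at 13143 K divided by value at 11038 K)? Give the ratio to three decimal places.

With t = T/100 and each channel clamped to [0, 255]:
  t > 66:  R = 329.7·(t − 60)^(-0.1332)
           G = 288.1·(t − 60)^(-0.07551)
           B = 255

0.974

At 11038 K (t = 110.38):
  G = 288.1·(110.38 − 60)^(-0.07551) = 288.1·50.38^(-0.07551) = 288.1·0.74381 = 214.292.
At 13143 K (t = 131.43):
  G = 288.1·(131.43 − 60)^(-0.07551) = 288.1·71.43^(-0.07551) = 288.1·0.72446 = 208.716.
Gain = 208.716 / 214.292 = 0.9740 → 0.974.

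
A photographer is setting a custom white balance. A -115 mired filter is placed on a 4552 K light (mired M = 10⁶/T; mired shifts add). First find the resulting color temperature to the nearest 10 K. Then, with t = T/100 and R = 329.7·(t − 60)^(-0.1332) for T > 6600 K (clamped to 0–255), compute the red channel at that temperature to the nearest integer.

205

M_in = 10⁶/4552 = 219.68; M_out = 219.68 + (-115) = 104.68.
T_out = 10⁶/104.68 = 9552.6 K → 9550 K; t = 95.5.
R = 329.7·(95.5 − 60)^(-0.1332) = 329.7·35.5^(-0.1332) = 329.7·0.62160 = 204.941.
Rounded: 205.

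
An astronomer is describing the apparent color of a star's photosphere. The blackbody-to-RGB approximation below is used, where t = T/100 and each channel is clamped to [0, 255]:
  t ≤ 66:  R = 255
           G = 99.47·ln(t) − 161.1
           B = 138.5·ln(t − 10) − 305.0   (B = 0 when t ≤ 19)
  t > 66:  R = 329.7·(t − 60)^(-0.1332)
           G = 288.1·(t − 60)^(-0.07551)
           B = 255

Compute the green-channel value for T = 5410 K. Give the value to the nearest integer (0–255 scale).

236

t = 5410/100 = 54.1; the t ≤ 66 branch applies.
G = 99.47·ln 54.1 − 161.1 = 99.47·3.9908 − 161.1 = 235.868.
Rounded: 236.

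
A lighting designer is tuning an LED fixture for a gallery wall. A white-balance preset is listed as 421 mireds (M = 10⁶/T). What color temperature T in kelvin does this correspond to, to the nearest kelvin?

2375 K

T = 10⁶ / 421 = 2375.30 K → 2375 K.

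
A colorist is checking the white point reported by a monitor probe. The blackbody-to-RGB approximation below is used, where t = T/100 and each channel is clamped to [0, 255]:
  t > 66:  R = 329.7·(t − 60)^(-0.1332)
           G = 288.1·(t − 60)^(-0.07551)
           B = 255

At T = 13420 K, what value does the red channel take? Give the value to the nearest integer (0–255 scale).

t = 13420/100 = 134.2; the t > 66 branch applies.
R = 329.7·(134.2 − 60)^(-0.1332) = 329.7·74.2^(-0.1332) = 329.7·0.56346 = 185.772.
Rounded: 186.

186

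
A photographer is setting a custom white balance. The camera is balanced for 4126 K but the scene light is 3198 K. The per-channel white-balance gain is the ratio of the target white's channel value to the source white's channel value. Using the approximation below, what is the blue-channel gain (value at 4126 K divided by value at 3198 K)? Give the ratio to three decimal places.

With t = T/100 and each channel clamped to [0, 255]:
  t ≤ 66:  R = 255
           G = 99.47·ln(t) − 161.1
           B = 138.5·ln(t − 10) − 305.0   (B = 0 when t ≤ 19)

1.397

At 3198 K (t = 31.98):
  B = 138.5·ln(31.98 − 10) − 305.0 = 138.5·ln 21.98 − 305.0 = 138.5·3.0901 − 305.0 = 122.983.
At 4126 K (t = 41.26):
  B = 138.5·ln(41.26 − 10) − 305.0 = 138.5·ln 31.26 − 305.0 = 138.5·3.4423 − 305.0 = 171.764.
Gain = 171.764 / 122.983 = 1.3966 → 1.397.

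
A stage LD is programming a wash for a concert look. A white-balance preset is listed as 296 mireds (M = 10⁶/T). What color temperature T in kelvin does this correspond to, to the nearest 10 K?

T = 10⁶ / 296 = 3378.38 K → 3380 K.

3380 K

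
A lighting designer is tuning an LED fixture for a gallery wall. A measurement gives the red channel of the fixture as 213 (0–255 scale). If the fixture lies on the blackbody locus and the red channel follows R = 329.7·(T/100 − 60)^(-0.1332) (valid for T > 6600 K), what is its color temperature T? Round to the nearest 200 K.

8600 K

(t − 60)^(-0.1332) = 213/329.7 = 0.64604.
t − 60 = 0.64604^(1/-0.1332) = 0.64604^(-7.508) = 26.575, so t = 86.575.
T = 100·t = 8657 K → 8600 K to the nearest 200 K.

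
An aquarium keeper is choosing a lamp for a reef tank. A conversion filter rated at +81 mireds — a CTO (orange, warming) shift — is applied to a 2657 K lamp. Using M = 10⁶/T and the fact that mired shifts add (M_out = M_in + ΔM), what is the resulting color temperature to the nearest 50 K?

2200 K

M_in = 10⁶/2657 = 376.36 mireds.
M_out = 376.36 + (+81) = 457.36 mireds.
T_out = 10⁶/457.36 = 2186.4 K → 2200 K.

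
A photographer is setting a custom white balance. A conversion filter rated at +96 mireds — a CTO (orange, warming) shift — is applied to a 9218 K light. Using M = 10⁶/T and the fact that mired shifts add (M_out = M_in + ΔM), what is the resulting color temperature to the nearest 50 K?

M_in = 10⁶/9218 = 108.48 mireds.
M_out = 108.48 + (+96) = 204.48 mireds.
T_out = 10⁶/204.48 = 4890.4 K → 4900 K.

4900 K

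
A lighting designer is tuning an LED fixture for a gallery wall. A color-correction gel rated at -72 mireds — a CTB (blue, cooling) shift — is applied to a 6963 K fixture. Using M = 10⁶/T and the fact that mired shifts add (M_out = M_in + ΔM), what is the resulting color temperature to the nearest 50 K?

M_in = 10⁶/6963 = 143.62 mireds.
M_out = 143.62 + (-72) = 71.62 mireds.
T_out = 10⁶/71.62 = 13963.3 K → 13950 K.

13950 K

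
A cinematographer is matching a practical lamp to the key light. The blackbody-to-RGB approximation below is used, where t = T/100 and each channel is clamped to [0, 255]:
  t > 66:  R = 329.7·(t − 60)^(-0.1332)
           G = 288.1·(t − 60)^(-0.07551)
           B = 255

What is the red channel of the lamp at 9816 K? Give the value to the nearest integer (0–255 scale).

t = 9816/100 = 98.16; the t > 66 branch applies.
R = 329.7·(98.16 − 60)^(-0.1332) = 329.7·38.16^(-0.1332) = 329.7·0.61564 = 202.978.
Rounded: 203.

203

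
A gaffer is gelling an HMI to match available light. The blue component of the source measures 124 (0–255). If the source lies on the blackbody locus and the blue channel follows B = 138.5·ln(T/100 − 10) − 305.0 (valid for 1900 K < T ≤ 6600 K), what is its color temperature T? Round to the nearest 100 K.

ln(t − 10) = (124 + 305.0) / 138.5 = 3.0975.
t − 10 = e^3.0975 = 22.142, so t = 32.142.
T = 100·t = 3214 K → 3200 K to the nearest 100 K.

3200 K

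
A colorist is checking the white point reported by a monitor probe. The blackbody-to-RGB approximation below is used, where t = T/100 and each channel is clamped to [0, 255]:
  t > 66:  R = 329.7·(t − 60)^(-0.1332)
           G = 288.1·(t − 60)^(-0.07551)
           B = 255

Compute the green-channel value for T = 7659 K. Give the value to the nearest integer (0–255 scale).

t = 7659/100 = 76.59; the t > 66 branch applies.
G = 288.1·(76.59 − 60)^(-0.07551) = 288.1·16.59^(-0.07551) = 288.1·0.80889 = 233.041.
Rounded: 233.

233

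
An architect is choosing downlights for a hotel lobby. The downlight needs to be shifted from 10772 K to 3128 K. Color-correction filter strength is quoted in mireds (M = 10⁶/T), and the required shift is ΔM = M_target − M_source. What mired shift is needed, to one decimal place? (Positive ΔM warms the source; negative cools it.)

M_source = 10⁶/10772 = 92.833; M_target = 10⁶/3128 = 319.693.
ΔM = 319.693 − 92.833 = 226.860 → +226.9 mireds, a warming shift.

+226.9 mireds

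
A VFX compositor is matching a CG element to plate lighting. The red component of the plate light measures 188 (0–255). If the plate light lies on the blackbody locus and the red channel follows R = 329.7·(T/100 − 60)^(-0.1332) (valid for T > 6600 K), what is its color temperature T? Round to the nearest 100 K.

12800 K

(t − 60)^(-0.1332) = 188/329.7 = 0.57022.
t − 60 = 0.57022^(1/-0.1332) = 0.57022^(-7.508) = 67.848, so t = 127.848.
T = 100·t = 12785 K → 12800 K to the nearest 100 K.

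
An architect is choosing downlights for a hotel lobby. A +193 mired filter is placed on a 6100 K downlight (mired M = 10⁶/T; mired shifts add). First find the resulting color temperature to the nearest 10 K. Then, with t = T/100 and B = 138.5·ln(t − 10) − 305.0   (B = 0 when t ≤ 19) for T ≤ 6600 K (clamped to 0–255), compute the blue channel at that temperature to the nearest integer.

M_in = 10⁶/6100 = 163.93; M_out = 163.93 + (+193) = 356.93.
T_out = 10⁶/356.93 = 2801.6 K → 2800 K; t = 28.
B = 138.5·ln(28 − 10) − 305.0 = 138.5·ln 18 − 305.0 = 138.5·2.8904 − 305.0 = 95.316.
Rounded: 95.

95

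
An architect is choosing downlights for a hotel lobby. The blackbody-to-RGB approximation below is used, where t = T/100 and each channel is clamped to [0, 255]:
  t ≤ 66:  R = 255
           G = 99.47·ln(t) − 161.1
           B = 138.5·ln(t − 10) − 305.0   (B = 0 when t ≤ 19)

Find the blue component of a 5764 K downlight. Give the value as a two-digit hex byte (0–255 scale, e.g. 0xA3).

0xE6

t = 5764/100 = 57.64; the t ≤ 66 branch applies.
B = 138.5·ln(57.64 − 10) − 305.0 = 138.5·ln 47.64 − 305.0 = 138.5·3.8637 − 305.0 = 230.119.
Rounded: 230; in hex, 0xE6.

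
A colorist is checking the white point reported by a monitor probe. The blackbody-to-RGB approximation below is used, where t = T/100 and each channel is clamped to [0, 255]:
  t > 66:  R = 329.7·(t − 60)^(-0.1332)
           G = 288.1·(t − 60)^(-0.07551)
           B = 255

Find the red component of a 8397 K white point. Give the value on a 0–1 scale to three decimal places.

t = 8397/100 = 83.97; the t > 66 branch applies.
R = 329.7·(83.97 − 60)^(-0.1332) = 329.7·23.97^(-0.1332) = 329.7·0.65498 = 215.947.
On a 0–1 scale: 215.947/255 = 0.8469 → 0.847.

0.847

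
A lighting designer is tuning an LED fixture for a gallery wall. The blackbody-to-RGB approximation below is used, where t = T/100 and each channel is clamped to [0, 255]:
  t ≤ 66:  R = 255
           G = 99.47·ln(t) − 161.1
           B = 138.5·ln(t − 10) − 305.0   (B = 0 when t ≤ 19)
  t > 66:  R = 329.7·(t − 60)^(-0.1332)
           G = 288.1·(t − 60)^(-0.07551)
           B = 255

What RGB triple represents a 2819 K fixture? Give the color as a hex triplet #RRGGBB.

t = 2819/100 = 28.19; the t ≤ 66 branch applies.
R = 255 by definition for t ≤ 66.
G = 99.47·ln 28.19 − 161.1 = 99.47·3.3390 − 161.1 = 171.027.
B = 138.5·ln(28.19 − 10) − 305.0 = 138.5·ln 18.19 − 305.0 = 138.5·2.9009 − 305.0 = 96.771.
Rounded: (255, 171, 97).
In hex: #FFAB61.

#FFAB61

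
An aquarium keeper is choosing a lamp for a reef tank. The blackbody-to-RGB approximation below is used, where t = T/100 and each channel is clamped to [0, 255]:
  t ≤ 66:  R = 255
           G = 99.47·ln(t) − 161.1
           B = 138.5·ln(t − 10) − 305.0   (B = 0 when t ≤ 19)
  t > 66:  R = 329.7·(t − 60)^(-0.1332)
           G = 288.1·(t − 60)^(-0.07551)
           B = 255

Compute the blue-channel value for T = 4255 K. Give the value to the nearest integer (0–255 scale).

t = 4255/100 = 42.55; the t ≤ 66 branch applies.
B = 138.5·ln(42.55 − 10) − 305.0 = 138.5·ln 32.55 − 305.0 = 138.5·3.4828 − 305.0 = 177.365.
Rounded: 177.

177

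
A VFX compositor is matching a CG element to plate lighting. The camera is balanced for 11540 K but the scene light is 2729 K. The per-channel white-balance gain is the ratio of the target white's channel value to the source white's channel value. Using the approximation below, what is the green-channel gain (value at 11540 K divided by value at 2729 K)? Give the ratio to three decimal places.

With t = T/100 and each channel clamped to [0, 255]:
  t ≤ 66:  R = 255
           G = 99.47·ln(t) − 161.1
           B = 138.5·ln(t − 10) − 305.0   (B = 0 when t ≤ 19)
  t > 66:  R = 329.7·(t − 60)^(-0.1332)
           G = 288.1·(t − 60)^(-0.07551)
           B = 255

At 2729 K (t = 27.29):
  G = 99.47·ln 27.29 − 161.1 = 99.47·3.3065 − 161.1 = 167.800.
At 11540 K (t = 115.4):
  G = 288.1·(115.4 − 60)^(-0.07551) = 288.1·55.4^(-0.07551) = 288.1·0.73850 = 212.760.
Gain = 212.760 / 167.800 = 1.2679 → 1.268.

1.268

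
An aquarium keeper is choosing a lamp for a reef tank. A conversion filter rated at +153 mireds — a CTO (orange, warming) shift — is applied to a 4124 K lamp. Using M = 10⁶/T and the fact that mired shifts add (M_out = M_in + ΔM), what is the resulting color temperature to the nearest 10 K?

2530 K

M_in = 10⁶/4124 = 242.48 mireds.
M_out = 242.48 + (+153) = 395.48 mireds.
T_out = 10⁶/395.48 = 2528.6 K → 2530 K.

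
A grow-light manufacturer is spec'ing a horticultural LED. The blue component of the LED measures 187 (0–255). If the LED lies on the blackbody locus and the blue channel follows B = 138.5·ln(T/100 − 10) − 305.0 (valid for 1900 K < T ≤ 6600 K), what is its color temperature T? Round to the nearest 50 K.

4500 K

ln(t − 10) = (187 + 305.0) / 138.5 = 3.5523.
t − 10 = e^3.5523 = 34.895, so t = 44.895.
T = 100·t = 4490 K → 4500 K to the nearest 50 K.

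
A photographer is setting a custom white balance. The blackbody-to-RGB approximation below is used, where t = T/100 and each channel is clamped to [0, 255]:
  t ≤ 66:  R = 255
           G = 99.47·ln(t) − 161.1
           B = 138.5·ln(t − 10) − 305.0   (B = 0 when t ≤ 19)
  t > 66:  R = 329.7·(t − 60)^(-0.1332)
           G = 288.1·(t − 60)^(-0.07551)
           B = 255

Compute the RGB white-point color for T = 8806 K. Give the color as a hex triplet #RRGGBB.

#D3E0FF

t = 8806/100 = 88.06; the t > 66 branch applies.
R = 329.7·(88.06 − 60)^(-0.1332) = 329.7·28.06^(-0.1332) = 329.7·0.64138 = 211.463.
G = 288.1·(88.06 − 60)^(-0.07551) = 288.1·28.06^(-0.07551) = 288.1·0.77742 = 223.974.
B = 255 by definition for t > 66.
Rounded: (211, 224, 255).
In hex: #D3E0FF.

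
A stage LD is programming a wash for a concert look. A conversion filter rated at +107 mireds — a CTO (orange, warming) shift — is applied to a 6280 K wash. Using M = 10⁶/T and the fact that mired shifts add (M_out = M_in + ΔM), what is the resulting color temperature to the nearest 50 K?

M_in = 10⁶/6280 = 159.24 mireds.
M_out = 159.24 + (+107) = 266.24 mireds.
T_out = 10⁶/266.24 = 3756.1 K → 3750 K.

3750 K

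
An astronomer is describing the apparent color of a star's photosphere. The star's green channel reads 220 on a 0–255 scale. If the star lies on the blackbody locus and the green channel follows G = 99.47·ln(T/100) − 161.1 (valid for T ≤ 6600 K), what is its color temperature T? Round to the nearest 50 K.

ln t = (220 + 161.1) / 99.47 = 3.8313.
t = e^3.8313 = 46.123.
T = 100·t = 4612 K → 4600 K to the nearest 50 K.

4600 K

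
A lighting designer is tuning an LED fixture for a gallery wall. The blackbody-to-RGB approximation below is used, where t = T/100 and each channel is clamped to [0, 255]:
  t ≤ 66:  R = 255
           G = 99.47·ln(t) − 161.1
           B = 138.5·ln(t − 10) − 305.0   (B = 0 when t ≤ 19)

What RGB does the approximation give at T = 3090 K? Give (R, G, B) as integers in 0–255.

(255, 180, 116)

t = 3090/100 = 30.9; the t ≤ 66 branch applies.
R = 255 by definition for t ≤ 66.
G = 99.47·ln 30.9 − 161.1 = 99.47·3.4308 − 161.1 = 180.157.
B = 138.5·ln(30.9 − 10) − 305.0 = 138.5·ln 20.9 − 305.0 = 138.5·3.0397 − 305.0 = 116.005.
Rounded: (255, 180, 116).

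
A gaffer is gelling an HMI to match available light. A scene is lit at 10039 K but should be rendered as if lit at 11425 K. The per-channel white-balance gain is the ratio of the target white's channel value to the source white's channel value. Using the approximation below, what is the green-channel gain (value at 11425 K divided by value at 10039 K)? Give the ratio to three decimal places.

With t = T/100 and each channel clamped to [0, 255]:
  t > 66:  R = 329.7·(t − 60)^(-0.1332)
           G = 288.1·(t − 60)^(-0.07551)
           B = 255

At 10039 K (t = 100.39):
  G = 288.1·(100.39 − 60)^(-0.07551) = 288.1·40.39^(-0.07551) = 288.1·0.75633 = 217.898.
At 11425 K (t = 114.25):
  G = 288.1·(114.25 − 60)^(-0.07551) = 288.1·54.25^(-0.07551) = 288.1·0.73967 = 213.098.
Gain = 213.098 / 217.898 = 0.9780 → 0.978.

0.978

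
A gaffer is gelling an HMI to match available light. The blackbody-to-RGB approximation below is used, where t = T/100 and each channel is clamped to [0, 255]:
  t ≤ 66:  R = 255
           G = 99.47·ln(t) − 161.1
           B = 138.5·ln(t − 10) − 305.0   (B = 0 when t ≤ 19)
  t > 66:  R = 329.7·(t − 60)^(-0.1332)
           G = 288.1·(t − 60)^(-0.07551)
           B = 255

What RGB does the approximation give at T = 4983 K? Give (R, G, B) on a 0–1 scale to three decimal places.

(1.000, 0.893, 0.805)

t = 4983/100 = 49.83; the t ≤ 66 branch applies.
R = 255 by definition for t ≤ 66.
G = 99.47·ln 49.83 − 161.1 = 99.47·3.9086 − 161.1 = 227.690.
B = 138.5·ln(49.83 − 10) − 305.0 = 138.5·ln 39.83 − 305.0 = 138.5·3.6846 − 305.0 = 205.320.
Dividing each by 255: (1.0000, 0.8929, 0.8052) → (1.000, 0.893, 0.805).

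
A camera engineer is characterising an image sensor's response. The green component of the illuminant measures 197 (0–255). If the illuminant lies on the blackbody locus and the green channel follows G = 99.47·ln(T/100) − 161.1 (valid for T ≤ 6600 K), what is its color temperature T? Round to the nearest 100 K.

ln t = (197 + 161.1) / 99.47 = 3.6001.
t = e^3.6001 = 36.601.
T = 100·t = 3660 K → 3700 K to the nearest 100 K.

3700 K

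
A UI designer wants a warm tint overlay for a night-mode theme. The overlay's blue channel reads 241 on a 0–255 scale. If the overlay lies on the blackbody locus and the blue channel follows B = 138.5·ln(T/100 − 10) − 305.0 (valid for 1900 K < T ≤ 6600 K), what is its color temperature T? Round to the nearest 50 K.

6150 K

ln(t − 10) = (241 + 305.0) / 138.5 = 3.9422.
t − 10 = e^3.9422 = 51.534, so t = 61.534.
T = 100·t = 6153 K → 6150 K to the nearest 50 K.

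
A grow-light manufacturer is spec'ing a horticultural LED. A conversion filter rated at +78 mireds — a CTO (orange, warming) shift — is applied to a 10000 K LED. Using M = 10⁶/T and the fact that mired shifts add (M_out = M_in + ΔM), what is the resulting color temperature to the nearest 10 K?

M_in = 10⁶/10000 = 100.00 mireds.
M_out = 100.00 + (+78) = 178.00 mireds.
T_out = 10⁶/178.00 = 5618.0 K → 5620 K.

5620 K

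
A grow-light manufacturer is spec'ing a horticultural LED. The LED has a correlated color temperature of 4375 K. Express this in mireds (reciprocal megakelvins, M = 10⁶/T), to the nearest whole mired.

229 mireds

M = 10⁶ / 4375 = 228.571 → 229 mireds.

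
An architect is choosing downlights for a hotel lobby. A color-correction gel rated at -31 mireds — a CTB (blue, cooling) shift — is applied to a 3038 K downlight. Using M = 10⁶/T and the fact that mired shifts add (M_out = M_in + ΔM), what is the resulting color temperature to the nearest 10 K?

3350 K

M_in = 10⁶/3038 = 329.16 mireds.
M_out = 329.16 + (-31) = 298.16 mireds.
T_out = 10⁶/298.16 = 3353.9 K → 3350 K.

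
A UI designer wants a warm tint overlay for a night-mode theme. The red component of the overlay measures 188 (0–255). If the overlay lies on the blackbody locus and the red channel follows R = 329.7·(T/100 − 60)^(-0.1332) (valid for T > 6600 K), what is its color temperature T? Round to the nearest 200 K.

(t − 60)^(-0.1332) = 188/329.7 = 0.57022.
t − 60 = 0.57022^(1/-0.1332) = 0.57022^(-7.508) = 67.848, so t = 127.848.
T = 100·t = 12785 K → 12800 K to the nearest 200 K.

12800 K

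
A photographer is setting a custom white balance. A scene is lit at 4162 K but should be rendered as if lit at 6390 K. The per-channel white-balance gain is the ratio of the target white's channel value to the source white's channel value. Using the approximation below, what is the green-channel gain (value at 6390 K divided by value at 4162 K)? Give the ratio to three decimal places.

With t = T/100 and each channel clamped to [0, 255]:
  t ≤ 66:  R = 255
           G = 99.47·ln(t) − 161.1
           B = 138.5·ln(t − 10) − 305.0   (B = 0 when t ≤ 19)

1.203

At 4162 K (t = 41.62):
  G = 99.47·ln 41.62 − 161.1 = 99.47·3.7286 − 161.1 = 209.782.
At 6390 K (t = 63.9):
  G = 99.47·ln 63.9 − 161.1 = 99.47·4.1573 − 161.1 = 252.429.
Gain = 252.429 / 209.782 = 1.2033 → 1.203.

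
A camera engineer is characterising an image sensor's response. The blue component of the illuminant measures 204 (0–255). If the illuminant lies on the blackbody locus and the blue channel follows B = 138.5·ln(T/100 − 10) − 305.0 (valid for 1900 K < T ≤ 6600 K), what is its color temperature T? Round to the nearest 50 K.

ln(t − 10) = (204 + 305.0) / 138.5 = 3.6751.
t − 10 = e^3.6751 = 39.452, so t = 49.452.
T = 100·t = 4945 K → 4950 K to the nearest 50 K.

4950 K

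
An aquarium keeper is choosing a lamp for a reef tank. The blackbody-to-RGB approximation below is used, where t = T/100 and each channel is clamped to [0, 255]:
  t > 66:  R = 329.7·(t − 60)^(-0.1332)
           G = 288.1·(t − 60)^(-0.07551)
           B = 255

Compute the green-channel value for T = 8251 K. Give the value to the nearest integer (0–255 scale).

228

t = 8251/100 = 82.51; the t > 66 branch applies.
G = 288.1·(82.51 − 60)^(-0.07551) = 288.1·22.51^(-0.07551) = 288.1·0.79046 = 227.733.
Rounded: 228.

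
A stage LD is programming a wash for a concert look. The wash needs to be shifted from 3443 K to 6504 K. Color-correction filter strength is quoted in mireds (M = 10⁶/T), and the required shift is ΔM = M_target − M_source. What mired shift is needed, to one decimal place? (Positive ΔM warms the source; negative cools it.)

-136.7 mireds

M_source = 10⁶/3443 = 290.444; M_target = 10⁶/6504 = 153.752.
ΔM = 153.752 − 290.444 = -136.693 → -136.7 mireds, a cooling shift.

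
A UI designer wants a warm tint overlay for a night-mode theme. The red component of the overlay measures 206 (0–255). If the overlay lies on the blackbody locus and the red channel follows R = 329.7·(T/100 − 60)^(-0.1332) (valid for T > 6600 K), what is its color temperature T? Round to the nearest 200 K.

(t − 60)^(-0.1332) = 206/329.7 = 0.62481.
t − 60 = 0.62481^(1/-0.1332) = 0.62481^(-7.508) = 34.152, so t = 94.152.
T = 100·t = 9415 K → 9400 K to the nearest 200 K.

9400 K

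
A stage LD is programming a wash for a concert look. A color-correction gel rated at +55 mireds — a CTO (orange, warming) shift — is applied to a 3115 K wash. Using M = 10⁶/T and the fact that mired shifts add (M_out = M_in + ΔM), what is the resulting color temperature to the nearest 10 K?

M_in = 10⁶/3115 = 321.03 mireds.
M_out = 321.03 + (+55) = 376.03 mireds.
T_out = 10⁶/376.03 = 2659.4 K → 2660 K.

2660 K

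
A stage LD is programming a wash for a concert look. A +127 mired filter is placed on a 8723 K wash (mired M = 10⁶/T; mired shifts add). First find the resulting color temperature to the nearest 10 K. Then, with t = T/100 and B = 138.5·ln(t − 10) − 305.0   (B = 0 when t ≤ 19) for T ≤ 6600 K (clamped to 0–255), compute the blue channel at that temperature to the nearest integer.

M_in = 10⁶/8723 = 114.64; M_out = 114.64 + (+127) = 241.64.
T_out = 10⁶/241.64 = 4138.4 K → 4140 K; t = 41.4.
B = 138.5·ln(41.4 − 10) − 305.0 = 138.5·ln 31.4 − 305.0 = 138.5·3.4468 − 305.0 = 172.383.
Rounded: 172.

172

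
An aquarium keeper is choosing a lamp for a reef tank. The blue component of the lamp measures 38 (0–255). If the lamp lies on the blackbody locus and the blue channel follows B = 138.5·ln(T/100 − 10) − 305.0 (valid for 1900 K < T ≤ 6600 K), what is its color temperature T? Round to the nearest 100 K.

2200 K

ln(t − 10) = (38 + 305.0) / 138.5 = 2.4765.
t − 10 = e^2.4765 = 11.900, so t = 21.900.
T = 100·t = 2190 K → 2200 K to the nearest 100 K.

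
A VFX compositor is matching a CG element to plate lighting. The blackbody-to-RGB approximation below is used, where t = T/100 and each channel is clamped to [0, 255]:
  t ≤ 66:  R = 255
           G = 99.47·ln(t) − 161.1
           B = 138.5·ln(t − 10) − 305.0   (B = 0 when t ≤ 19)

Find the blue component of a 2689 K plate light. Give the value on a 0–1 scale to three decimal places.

t = 2689/100 = 26.89; the t ≤ 66 branch applies.
B = 138.5·ln(26.89 − 10) − 305.0 = 138.5·ln 16.89 − 305.0 = 138.5·2.8267 − 305.0 = 86.501.
On a 0–1 scale: 86.501/255 = 0.3392 → 0.339.

0.339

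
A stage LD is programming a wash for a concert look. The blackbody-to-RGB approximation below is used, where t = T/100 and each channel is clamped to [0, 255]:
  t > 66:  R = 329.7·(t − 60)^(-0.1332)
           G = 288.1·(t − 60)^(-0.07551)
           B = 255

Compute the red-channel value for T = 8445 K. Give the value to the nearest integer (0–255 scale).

t = 8445/100 = 84.45; the t > 66 branch applies.
R = 329.7·(84.45 − 60)^(-0.1332) = 329.7·24.45^(-0.1332) = 329.7·0.65325 = 215.377.
Rounded: 215.

215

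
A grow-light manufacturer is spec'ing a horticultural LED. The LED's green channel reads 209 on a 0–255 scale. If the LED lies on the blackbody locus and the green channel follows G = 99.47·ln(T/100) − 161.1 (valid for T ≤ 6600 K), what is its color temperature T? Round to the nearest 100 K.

ln t = (209 + 161.1) / 99.47 = 3.7207.
t = e^3.7207 = 41.294.
T = 100·t = 4129 K → 4100 K to the nearest 100 K.

4100 K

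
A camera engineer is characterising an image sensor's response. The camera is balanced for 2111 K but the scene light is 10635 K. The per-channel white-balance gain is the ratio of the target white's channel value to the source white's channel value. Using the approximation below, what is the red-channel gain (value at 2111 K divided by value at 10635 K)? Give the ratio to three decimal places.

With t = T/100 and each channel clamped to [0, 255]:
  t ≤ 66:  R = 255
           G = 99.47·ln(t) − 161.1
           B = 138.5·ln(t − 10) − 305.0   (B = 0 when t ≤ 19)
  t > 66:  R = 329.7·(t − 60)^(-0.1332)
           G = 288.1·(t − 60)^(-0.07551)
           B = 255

At 10635 K (t = 106.35):
  R = 329.7·(106.35 − 60)^(-0.1332) = 329.7·46.35^(-0.1332) = 329.7·0.59990 = 197.789.
At 2111 K (t = 21.11):
  R = 255 by definition for t ≤ 66.
Gain = 255.000 / 197.789 = 1.2893 → 1.289.

1.289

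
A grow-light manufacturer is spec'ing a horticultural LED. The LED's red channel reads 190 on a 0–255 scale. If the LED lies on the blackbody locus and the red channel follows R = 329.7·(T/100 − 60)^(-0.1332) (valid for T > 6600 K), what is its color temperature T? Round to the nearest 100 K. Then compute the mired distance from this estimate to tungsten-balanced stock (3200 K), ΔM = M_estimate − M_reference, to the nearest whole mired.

(t − 60)^(-0.1332) = 190/329.7 = 0.57628.
t − 60 = 0.57628^(1/-0.1332) = 0.57628^(-7.508) = 62.667, so t = 122.667.
T = 100·t = 12267 K → 12300 K to the nearest 100 K.
M_estimate = 10⁶/12300 = 81.30; M_reference = 10⁶/3200 = 312.50.
ΔM = 81.30 − 312.50 = -231.20 → -231 mireds.

-231 mireds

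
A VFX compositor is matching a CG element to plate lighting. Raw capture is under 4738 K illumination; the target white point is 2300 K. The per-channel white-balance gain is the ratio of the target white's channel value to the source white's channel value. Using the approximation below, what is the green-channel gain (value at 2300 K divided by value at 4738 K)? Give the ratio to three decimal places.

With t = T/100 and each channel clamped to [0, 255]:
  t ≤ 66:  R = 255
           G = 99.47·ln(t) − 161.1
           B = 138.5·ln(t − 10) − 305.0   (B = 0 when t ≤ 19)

At 4738 K (t = 47.38):
  G = 99.47·ln 47.38 − 161.1 = 99.47·3.8582 − 161.1 = 222.675.
At 2300 K (t = 23):
  G = 99.47·ln 23 − 161.1 = 99.47·3.1355 − 161.1 = 150.788.
Gain = 150.788 / 222.675 = 0.6772 → 0.677.

0.677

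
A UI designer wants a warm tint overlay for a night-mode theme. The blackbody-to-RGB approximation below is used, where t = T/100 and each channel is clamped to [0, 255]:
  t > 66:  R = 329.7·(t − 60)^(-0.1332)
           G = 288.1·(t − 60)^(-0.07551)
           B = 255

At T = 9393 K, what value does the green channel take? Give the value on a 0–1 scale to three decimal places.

t = 9393/100 = 93.93; the t > 66 branch applies.
G = 288.1·(93.93 − 60)^(-0.07551) = 288.1·33.93^(-0.07551) = 288.1·0.76635 = 220.785.
On a 0–1 scale: 220.785/255 = 0.8658 → 0.866.

0.866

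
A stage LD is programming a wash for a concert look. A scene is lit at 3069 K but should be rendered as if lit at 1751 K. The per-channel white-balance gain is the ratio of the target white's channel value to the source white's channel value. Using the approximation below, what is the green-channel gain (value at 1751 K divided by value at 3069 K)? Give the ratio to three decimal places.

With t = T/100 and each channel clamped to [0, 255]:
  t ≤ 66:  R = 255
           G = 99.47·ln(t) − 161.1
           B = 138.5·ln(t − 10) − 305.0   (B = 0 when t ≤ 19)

0.689

At 3069 K (t = 30.69):
  G = 99.47·ln 30.69 − 161.1 = 99.47·3.4239 − 161.1 = 179.479.
At 1751 K (t = 17.51):
  G = 99.47·ln 17.51 − 161.1 = 99.47·2.8628 − 161.1 = 123.660.
Gain = 123.660 / 179.479 = 0.6890 → 0.689.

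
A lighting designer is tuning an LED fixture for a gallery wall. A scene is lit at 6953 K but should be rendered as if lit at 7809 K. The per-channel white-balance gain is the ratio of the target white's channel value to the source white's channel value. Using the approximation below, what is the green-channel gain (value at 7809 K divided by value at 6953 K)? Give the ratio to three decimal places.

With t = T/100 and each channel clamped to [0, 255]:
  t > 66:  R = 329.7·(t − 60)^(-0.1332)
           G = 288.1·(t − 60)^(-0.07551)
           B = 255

At 6953 K (t = 69.53):
  G = 288.1·(69.53 − 60)^(-0.07551) = 288.1·9.53^(-0.07551) = 288.1·0.84347 = 243.003.
At 7809 K (t = 78.09):
  G = 288.1·(78.09 − 60)^(-0.07551) = 288.1·18.09^(-0.07551) = 288.1·0.80362 = 231.523.
Gain = 231.523 / 243.003 = 0.9528 → 0.953.

0.953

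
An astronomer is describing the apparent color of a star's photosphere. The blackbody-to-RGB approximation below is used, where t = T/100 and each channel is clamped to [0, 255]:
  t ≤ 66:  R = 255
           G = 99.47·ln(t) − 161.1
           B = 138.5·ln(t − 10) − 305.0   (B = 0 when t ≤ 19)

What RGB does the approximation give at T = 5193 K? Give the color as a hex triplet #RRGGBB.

t = 5193/100 = 51.93; the t ≤ 66 branch applies.
R = 255 by definition for t ≤ 66.
G = 99.47·ln 51.93 − 161.1 = 99.47·3.9499 − 161.1 = 231.796.
B = 138.5·ln(51.93 − 10) − 305.0 = 138.5·ln 41.93 − 305.0 = 138.5·3.7360 − 305.0 = 212.436.
Rounded: (255, 232, 212).
In hex: #FFE8D4.

#FFE8D4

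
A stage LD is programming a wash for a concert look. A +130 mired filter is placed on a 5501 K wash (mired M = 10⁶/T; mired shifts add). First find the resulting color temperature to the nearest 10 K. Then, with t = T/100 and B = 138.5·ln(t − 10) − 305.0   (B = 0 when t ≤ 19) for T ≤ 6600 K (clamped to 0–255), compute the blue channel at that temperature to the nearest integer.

124

M_in = 10⁶/5501 = 181.79; M_out = 181.79 + (+130) = 311.79.
T_out = 10⁶/311.79 = 3207.3 K → 3210 K; t = 32.1.
B = 138.5·ln(32.1 − 10) − 305.0 = 138.5·ln 22.1 − 305.0 = 138.5·3.0956 − 305.0 = 123.737.
Rounded: 124.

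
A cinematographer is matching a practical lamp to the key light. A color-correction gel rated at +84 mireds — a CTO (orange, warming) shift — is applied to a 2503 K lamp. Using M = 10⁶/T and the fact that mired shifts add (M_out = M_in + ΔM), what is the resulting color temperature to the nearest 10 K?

M_in = 10⁶/2503 = 399.52 mireds.
M_out = 399.52 + (+84) = 483.52 mireds.
T_out = 10⁶/483.52 = 2068.2 K → 2070 K.

2070 K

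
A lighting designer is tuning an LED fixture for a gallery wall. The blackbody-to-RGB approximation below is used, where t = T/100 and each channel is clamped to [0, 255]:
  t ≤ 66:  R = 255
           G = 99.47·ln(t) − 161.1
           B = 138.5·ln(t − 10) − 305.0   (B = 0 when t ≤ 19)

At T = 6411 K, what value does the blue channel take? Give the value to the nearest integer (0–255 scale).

t = 6411/100 = 64.11; the t ≤ 66 branch applies.
B = 138.5·ln(64.11 − 10) − 305.0 = 138.5·ln 54.11 − 305.0 = 138.5·3.9910 − 305.0 = 247.756.
Rounded: 248.

248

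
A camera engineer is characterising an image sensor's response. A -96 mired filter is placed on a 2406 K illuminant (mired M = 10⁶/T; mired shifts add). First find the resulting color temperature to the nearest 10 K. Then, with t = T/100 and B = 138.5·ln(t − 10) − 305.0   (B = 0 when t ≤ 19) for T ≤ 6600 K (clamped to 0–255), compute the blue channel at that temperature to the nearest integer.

M_in = 10⁶/2406 = 415.63; M_out = 415.63 + (-96) = 319.63.
T_out = 10⁶/319.63 = 3128.6 K → 3130 K; t = 31.3.
B = 138.5·ln(31.3 − 10) − 305.0 = 138.5·ln 21.3 − 305.0 = 138.5·3.0587 − 305.0 = 118.631.
Rounded: 119.

119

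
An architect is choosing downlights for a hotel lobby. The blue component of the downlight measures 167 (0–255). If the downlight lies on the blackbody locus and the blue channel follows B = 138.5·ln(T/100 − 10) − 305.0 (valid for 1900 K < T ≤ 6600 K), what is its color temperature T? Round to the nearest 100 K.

4000 K

ln(t − 10) = (167 + 305.0) / 138.5 = 3.4079.
t − 10 = e^3.4079 = 30.203, so t = 40.203.
T = 100·t = 4020 K → 4000 K to the nearest 100 K.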